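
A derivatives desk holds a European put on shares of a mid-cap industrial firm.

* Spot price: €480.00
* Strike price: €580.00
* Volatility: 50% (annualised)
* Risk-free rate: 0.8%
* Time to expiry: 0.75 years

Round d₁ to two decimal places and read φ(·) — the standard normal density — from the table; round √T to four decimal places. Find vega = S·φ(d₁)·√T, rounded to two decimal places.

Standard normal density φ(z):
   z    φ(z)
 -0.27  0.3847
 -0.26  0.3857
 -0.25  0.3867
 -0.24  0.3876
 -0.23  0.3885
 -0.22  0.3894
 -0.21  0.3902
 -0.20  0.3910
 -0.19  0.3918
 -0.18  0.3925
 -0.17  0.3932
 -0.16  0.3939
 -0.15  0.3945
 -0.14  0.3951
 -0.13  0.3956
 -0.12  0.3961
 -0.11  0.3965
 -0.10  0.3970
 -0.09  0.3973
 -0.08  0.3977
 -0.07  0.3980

σ√T = 0.5·√0.75 = 0.4330
d₁ = [ln(480/580) + (0.008 + 0.5²/2)·0.75] / 0.4330 = [-0.1892 + 0.0998] / 0.4330 = -0.2067 which rounds to -0.21
√T = √0.75 = 0.8660
φ(d₁) = φ(-0.21) = 0.3902
vega = S·φ(d₁)·√T = 480·0.3902·0.8660 = 162.1983
(Call and put vega coincide under Black-Scholes.)

162.20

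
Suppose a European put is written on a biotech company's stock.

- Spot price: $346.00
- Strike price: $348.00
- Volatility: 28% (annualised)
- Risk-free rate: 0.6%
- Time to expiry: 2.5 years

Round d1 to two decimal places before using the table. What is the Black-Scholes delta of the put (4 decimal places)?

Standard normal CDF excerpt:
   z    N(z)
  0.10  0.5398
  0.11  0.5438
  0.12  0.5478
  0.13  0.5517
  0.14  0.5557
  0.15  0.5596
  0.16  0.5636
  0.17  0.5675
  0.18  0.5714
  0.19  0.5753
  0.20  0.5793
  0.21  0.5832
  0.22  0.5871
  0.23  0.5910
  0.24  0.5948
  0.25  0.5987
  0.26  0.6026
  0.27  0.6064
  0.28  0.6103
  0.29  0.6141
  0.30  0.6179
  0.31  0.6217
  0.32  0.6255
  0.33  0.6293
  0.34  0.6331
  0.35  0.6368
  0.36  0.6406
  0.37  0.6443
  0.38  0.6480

-0.4052

σ√T = 0.28·√2.5 = 0.4427
d₁ = [ln(346/348) + (0.006 + 0.28²/2)·2.5] / 0.4427 = [-0.0058 + 0.1130] / 0.4427 = 0.2422 ⇒ 0.24
N(d₁) = N(0.24) = 0.5948
Δ_put = N(d₁) − 1 = 0.5948 − 1 = -0.4052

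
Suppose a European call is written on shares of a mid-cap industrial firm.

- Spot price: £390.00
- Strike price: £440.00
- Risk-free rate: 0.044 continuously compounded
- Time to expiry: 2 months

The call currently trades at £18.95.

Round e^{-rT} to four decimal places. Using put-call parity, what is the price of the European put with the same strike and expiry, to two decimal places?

exp(−rT) = exp(−0.044·0.1667) = 0.9927
Put-call parity: C − P = S − K·e^(−rT) = 390 − 440·0.9927 = 390 − 436.7880 = -46.7880
P = C − (C − P) = 18.95 − (-46.7880) = 65.7380

£65.74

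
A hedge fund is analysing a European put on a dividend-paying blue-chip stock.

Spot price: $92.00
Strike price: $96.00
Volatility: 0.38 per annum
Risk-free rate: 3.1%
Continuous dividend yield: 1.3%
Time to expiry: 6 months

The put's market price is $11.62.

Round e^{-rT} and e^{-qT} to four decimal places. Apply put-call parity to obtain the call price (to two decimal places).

$8.50

e^(−qT) = e^(−0.013·0.5) = 0.9935;  e^(−rT) = e^(−0.031·0.5) = 0.9846
Put-call parity: C − P = S·e^(−qT) − K·e^(−rT) = 92·0.9935 − 96·0.9846 = 91.4020 − 94.5216 = -3.1196
C = P + (C − P) = 11.62 + (-3.1196) = 8.5004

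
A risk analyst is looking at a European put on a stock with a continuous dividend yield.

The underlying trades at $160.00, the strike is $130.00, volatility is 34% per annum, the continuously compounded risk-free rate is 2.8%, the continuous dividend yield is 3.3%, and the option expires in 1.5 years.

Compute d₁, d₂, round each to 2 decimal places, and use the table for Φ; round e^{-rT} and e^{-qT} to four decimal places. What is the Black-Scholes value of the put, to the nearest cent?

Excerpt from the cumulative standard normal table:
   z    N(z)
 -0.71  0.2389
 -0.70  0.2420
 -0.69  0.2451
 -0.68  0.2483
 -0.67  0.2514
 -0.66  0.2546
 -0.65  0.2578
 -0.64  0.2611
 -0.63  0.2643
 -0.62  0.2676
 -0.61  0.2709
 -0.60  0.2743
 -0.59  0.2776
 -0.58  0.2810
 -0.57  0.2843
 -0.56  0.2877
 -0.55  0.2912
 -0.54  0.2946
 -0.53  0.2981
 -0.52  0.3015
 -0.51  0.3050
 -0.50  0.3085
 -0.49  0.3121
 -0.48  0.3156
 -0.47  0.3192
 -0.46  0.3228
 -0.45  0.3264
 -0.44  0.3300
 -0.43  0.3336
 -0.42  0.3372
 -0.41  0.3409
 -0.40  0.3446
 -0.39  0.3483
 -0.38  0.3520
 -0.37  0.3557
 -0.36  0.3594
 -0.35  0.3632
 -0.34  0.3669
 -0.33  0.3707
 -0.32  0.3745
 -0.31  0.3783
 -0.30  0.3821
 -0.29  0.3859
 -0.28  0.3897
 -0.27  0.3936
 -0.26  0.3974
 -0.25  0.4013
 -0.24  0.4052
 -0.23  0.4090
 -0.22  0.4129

$11.74

σ√T = 0.34 × 1.2247 = 0.4164
d₁ = [ln(160/130) + (0.028 − 0.033 + ½·0.34²)·1.5] / (σ√T) = (0.2076 + 0.0792) / 0.4164 = 0.6888 which rounds to 0.69
d₂ = 0.6888 − 0.4164 = 0.2724 which rounds to 0.27
exp(−qT) = exp(−0.033·1.5) = 0.9517;  exp(−rT) = exp(−0.028·1.5) = 0.9589
P = 130·0.9589·N(-0.27) − 160·0.9517·N(-0.69) = 130·0.9589·0.3936 − 160·0.9517·0.2451 = 49.0650 − 37.3219 = 11.7431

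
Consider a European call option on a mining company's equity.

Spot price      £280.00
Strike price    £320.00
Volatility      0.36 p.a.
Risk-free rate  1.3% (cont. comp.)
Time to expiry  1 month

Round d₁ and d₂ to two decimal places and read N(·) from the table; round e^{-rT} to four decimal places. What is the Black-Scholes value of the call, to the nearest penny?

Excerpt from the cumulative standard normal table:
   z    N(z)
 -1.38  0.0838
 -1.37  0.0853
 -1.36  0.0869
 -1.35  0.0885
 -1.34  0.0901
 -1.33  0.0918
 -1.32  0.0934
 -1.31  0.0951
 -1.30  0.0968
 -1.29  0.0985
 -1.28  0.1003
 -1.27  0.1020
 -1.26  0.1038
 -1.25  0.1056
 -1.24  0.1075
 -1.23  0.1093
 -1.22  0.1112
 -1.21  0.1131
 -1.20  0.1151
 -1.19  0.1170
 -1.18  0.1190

£1.79

σ√T = 0.36 × 0.2887 = 0.1039
d₁ = [ln(280/320) + (0.013 + ½·0.36²)·0.08333] / (σ√T) = (-0.1335 + 0.0065) / 0.1039 = -1.2225 → -1.22
d₂ = -1.2225 − 0.1039 = -1.3264 → -1.33
exp(−rT) = exp(−0.013·0.08333) = 0.9989
N(d₁) = N(-1.22) = 0.1112;  N(d₂) = N(-1.33) = 0.0918
C = 280·0.1112 − 320·0.9989·0.0918 = 31.1360 − 29.3437 = 1.7923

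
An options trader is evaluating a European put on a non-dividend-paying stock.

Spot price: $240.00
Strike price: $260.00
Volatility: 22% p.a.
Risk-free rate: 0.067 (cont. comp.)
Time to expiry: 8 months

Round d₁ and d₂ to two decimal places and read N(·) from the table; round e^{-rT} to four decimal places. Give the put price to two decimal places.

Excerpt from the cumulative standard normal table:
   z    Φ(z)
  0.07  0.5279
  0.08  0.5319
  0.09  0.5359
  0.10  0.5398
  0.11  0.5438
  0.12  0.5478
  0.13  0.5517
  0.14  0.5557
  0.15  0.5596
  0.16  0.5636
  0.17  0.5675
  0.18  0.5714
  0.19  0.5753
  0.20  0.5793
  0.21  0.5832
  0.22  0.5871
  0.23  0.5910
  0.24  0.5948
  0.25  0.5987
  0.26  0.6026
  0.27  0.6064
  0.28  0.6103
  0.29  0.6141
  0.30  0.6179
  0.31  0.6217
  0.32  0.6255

σ√T = 0.22·√0.6667 = 0.1796
d₁ = [ln(240/260) + (0.067 + 0.22²/2)·0.6667] / 0.1796 = [-0.0800 + 0.0608] / 0.1796 = -0.1071 → -0.11
d₂ = d₁ − σ√T = -0.1071 − 0.1796 = -0.2868 → -0.29
exp(−rT) = exp(−0.067·0.6667) = 0.9563
N(−d₂) = N(0.29) = 0.6141;  N(−d₁) = N(0.11) = 0.5438
P = 260·0.9563·0.6141 − 240·0.5438 = 152.6886 − 130.5120 = 22.1766

$22.18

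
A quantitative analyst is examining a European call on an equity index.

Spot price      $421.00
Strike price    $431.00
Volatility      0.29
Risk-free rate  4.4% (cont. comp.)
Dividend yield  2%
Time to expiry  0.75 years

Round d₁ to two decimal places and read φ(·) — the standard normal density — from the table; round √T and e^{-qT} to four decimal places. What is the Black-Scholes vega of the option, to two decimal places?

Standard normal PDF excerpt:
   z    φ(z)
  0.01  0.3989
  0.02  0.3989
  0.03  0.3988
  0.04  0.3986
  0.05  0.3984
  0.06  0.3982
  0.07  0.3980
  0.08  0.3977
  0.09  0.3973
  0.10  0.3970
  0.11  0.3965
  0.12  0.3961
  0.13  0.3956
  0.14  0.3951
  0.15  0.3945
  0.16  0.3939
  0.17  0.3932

T = 0.75;  σ√T = 0.2511
d₁ = [ln(421/431) + (0.044 − 0.02 + 0.29²/2)·0.75] / 0.2511 = [-0.0235 + 0.0495] / 0.2511 = 0.1038 ≈ 0.10
√T = √0.75 = 0.8660
φ(d₁) = φ(0.10) = 0.3970
e^(−qT) = e^(−0.02·0.75) = 0.9851
vega = S·e^(−qT)·φ(d₁)·√T = 421·0.9851·0.3970·0.8660 = 142.5840
(The put has the same vega.)

142.58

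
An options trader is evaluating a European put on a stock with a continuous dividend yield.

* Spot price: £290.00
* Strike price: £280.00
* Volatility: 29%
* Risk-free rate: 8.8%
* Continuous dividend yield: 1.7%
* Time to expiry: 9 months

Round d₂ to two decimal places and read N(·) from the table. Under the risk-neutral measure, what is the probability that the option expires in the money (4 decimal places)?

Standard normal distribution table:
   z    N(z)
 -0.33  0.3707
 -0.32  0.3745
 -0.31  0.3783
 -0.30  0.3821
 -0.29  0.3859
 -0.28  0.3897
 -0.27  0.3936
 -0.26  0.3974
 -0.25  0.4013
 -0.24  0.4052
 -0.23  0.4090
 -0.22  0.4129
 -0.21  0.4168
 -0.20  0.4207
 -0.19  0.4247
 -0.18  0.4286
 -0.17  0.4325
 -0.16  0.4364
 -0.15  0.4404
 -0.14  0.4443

σ√T = 0.29 × 0.8660 = 0.2511
d₁ = [ln(290/280) + (0.088 − 0.017 + 0.29²/2)·0.75] / 0.2511 = [0.0351 + 0.0848] / 0.2511 = 0.4773 → 0.48
d₂ = d₁ − σ√T = 0.4773 − 0.2511 = 0.2262 → 0.23
Pr(exercise) under Q = N(−d₂) = N(-0.23) = 0.4090

0.4090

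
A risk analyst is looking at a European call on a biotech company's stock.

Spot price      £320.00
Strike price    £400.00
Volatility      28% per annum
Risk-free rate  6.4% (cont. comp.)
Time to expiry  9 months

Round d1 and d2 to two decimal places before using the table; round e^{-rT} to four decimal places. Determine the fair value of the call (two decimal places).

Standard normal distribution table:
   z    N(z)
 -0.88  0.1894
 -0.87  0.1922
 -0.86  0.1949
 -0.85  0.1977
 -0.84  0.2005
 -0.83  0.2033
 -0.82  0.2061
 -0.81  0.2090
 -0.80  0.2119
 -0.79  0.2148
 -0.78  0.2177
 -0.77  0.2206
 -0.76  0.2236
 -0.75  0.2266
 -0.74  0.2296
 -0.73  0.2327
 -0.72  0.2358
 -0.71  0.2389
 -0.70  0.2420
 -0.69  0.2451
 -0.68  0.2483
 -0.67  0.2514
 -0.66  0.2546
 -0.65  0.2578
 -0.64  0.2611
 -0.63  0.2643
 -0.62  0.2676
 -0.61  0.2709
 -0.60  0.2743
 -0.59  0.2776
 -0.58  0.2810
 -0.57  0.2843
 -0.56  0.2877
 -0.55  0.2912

£11.34

T = 0.75;  σ√T = 0.2425
d₁ = [ln(320/400) + (0.064 + 0.28²/2)·0.75] / 0.2425 = [-0.2231 + 0.0774] / 0.2425 = -0.6010 ≈ -0.60
d₂ = d₁ − σ√T = -0.6010 − 0.2425 = -0.8435 ≈ -0.84
e^(−rT) = e^(−0.064·0.75) = 0.9531
N(d₁) = N(-0.60) = 0.2743;  N(d₂) = N(-0.84) = 0.2005
C = 320·0.2743 − 400·0.9531·0.2005 = 87.7760 − 76.4386 = 11.3374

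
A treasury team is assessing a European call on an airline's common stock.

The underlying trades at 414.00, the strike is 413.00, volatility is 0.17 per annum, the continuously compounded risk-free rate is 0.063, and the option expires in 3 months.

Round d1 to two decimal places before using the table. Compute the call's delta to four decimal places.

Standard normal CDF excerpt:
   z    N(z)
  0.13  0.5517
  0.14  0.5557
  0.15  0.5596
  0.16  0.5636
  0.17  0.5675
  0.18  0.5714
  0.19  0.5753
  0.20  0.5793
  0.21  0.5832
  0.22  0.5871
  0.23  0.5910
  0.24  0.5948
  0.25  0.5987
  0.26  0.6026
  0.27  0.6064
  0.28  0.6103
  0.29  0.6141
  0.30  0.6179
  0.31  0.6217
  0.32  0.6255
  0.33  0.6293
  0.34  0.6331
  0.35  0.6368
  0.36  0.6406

σ√T = 0.17·√0.25 = 0.0850
d₁ = [ln(414/413) + (0.063 + 0.17²/2)·0.25] / 0.0850 = [0.0024 + 0.0194] / 0.0850 = 0.2562 ≈ 0.26
N(d₁) = N(0.26) = 0.6026
Δ_call = N(d₁) = 0.6026

0.6026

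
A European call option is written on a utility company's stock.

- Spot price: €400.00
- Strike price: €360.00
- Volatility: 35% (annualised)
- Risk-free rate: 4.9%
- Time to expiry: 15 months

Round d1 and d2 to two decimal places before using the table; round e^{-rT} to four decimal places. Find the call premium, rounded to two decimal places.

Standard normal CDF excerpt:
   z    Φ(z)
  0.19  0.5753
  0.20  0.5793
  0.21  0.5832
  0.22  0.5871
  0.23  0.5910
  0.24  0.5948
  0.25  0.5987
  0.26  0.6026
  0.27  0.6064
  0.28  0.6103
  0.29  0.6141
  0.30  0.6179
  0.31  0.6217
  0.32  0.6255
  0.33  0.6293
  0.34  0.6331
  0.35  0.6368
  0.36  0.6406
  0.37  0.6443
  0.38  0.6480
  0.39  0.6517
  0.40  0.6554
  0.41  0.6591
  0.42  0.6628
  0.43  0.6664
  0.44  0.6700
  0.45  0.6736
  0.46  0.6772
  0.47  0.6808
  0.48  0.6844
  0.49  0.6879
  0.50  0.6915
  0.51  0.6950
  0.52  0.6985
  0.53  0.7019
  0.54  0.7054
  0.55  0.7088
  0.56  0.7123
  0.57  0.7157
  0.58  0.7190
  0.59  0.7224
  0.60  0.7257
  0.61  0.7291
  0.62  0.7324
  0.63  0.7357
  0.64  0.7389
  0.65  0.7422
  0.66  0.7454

σ√T = 0.35 × 1.1180 = 0.3913
d₁ = [ln(400/360) + (0.049 + 0.35²/2)·1.25] / 0.3913 = [0.1054 + 0.1378] / 0.3913 = 0.6214 which rounds to 0.62
d₂ = d₁ − σ√T = 0.6214 − 0.3913 = 0.2301 which rounds to 0.23
e^(−rT) = e^(−0.049·1.25) = 0.9406
N(d₁) = N(0.62) = 0.7324;  N(d₂) = N(0.23) = 0.5910
C = 400·0.7324 − 360·0.9406·0.5910 = 292.9600 − 200.1221 = 92.8379

€92.84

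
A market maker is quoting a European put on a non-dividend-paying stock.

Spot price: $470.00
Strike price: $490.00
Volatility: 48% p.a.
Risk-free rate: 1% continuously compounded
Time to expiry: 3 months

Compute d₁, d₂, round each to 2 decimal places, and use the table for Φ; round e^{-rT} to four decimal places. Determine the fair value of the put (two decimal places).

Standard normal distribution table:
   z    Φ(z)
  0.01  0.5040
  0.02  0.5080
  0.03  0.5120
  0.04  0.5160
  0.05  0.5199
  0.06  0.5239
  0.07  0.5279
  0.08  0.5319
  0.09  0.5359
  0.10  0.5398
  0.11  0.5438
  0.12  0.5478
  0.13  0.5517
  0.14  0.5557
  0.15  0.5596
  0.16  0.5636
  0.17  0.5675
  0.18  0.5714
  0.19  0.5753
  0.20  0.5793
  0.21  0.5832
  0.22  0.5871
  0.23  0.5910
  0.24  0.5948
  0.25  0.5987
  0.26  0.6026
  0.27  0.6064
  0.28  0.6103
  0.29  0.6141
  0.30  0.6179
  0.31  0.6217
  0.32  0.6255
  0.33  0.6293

σ√T = 0.48 × 0.5000 = 0.2400
ln(S/K) + (r + σ²/2)T = ln(470/490) + (0.01 + 0.48²/2)·0.25 = -0.0417 + 0.0313 = -0.0104
d₁ = -0.0104 / 0.2400 = -0.0432 ⇒ -0.04
d₂ = d₁ − σ√T = -0.0432 − 0.2400 = -0.2832 ⇒ -0.28
exp(−rT) = exp(−0.01·0.25) = 0.9975
N(−d₂) = N(0.28) = 0.6103;  N(−d₁) = N(0.04) = 0.5160
P = 490·0.9975·0.6103 − 470·0.5160 = 298.2994 − 242.5200 = 55.7794

$55.78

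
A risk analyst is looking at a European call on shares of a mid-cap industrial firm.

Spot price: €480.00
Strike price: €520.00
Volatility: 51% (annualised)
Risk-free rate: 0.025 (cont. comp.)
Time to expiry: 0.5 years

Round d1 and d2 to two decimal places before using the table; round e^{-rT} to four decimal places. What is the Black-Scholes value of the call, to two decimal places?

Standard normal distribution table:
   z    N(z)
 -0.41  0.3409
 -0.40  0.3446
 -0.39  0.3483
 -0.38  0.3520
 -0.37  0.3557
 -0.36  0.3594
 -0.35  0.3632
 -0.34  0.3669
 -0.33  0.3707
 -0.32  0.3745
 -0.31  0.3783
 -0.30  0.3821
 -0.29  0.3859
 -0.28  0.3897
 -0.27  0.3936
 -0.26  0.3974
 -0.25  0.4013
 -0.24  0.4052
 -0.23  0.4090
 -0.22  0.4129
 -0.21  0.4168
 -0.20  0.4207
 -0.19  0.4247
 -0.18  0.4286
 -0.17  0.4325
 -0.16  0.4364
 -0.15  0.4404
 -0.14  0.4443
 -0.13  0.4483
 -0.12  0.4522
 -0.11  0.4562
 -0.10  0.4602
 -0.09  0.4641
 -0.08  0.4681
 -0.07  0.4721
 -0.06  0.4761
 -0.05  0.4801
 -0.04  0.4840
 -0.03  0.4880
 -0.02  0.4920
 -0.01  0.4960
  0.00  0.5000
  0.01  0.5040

€55.41

σ√T = 0.51·√0.5 = 0.3606
ln(S/K) + (r + σ²/2)T = ln(480/520) + (0.025 + 0.51²/2)·0.5 = -0.0800 + 0.0775 = -0.0025
d₁ = -0.0025 / 0.3606 = -0.0070 ≈ -0.01
d₂ = d₁ − σ√T = -0.0070 − 0.3606 = -0.3676 ≈ -0.37
e^(−rT) = e^(−0.025·0.5) = 0.9876
N(d₁) = N(-0.01) = 0.4960;  N(d₂) = N(-0.37) = 0.3557
C = 480·0.4960 − 520·0.9876·0.3557 = 238.0800 − 182.6704 = 55.4096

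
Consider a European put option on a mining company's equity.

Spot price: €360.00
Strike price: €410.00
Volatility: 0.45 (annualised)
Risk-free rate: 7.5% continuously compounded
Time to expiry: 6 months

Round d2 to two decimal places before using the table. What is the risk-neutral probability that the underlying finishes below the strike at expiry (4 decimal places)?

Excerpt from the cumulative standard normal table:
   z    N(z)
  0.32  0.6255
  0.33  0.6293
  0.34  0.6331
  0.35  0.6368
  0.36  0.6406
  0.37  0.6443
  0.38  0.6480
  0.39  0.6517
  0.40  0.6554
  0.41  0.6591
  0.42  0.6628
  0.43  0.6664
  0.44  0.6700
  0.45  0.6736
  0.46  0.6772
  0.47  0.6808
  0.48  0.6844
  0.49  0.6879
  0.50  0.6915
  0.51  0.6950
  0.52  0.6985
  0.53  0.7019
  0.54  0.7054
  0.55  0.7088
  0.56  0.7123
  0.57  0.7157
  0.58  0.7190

0.6736

σ√T = 0.45 × 0.7071 = 0.3182
d₁ = [ln(360/410) + (0.075 + 0.45²/2)·0.5] / 0.3182 = [-0.1301 + 0.0881] / 0.3182 = -0.1318 which rounds to -0.13
d₂ = d₁ − σ√T = -0.1318 − 0.3182 = -0.4500 which rounds to -0.45
Risk-neutral Pr[S_T < K] = N(−d₂) = N(0.45) = 0.6736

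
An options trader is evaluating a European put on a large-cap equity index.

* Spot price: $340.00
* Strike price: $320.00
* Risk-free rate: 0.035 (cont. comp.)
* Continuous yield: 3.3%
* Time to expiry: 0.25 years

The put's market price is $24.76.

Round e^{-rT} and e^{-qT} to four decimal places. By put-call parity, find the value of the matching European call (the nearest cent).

e^(−qT) = e^(−0.033·0.25) = 0.9918;  e^(−rT) = e^(−0.035·0.25) = 0.9913
Put-call parity: C − P = S·e^(−qT) − K·e^(−rT) = 340·0.9918 − 320·0.9913 = 337.2120 − 317.2160 = 19.9960
C = P + (C − P) = 24.76 + (19.9960) = 44.7560

$44.76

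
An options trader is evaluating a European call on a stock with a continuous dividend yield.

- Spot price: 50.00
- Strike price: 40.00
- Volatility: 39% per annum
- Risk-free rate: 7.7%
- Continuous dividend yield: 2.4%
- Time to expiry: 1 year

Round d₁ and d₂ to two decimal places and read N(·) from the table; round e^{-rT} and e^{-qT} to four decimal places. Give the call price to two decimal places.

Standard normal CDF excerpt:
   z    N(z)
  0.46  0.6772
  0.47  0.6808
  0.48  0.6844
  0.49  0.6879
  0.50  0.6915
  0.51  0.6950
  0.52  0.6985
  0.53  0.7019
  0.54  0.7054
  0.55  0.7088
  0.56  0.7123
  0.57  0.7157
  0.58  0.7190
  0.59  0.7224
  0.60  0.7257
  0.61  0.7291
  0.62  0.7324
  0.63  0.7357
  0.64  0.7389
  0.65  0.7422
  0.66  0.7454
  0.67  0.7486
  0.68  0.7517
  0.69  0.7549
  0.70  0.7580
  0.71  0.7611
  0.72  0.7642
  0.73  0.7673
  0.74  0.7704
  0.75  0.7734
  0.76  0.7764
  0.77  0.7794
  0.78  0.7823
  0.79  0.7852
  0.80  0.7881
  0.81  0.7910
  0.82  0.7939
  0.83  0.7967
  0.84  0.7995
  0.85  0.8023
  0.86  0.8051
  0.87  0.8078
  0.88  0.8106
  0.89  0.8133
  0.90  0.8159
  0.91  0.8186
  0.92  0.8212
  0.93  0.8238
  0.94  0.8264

14.09

T = 1;  σ√T = 0.3900
d₁ = [ln(50/40) + (0.077 − 0.024 + 0.39²/2)·1] / 0.3900 = [0.2231 + 0.1290] / 0.3900 = 0.9031 ⇒ 0.90
d₂ = d₁ − σ√T = 0.9031 − 0.3900 = 0.5131 ⇒ 0.51
e^(−qT) = e^(−0.024·1) = 0.9763;  e^(−rT) = e^(−0.077·1) = 0.9259
N(d₁) = N(0.90) = 0.8159;  N(d₂) = N(0.51) = 0.6950
C = 50·0.9763·0.8159 − 40·0.9259·0.6950 = 39.8282 − 25.7400 = 14.0881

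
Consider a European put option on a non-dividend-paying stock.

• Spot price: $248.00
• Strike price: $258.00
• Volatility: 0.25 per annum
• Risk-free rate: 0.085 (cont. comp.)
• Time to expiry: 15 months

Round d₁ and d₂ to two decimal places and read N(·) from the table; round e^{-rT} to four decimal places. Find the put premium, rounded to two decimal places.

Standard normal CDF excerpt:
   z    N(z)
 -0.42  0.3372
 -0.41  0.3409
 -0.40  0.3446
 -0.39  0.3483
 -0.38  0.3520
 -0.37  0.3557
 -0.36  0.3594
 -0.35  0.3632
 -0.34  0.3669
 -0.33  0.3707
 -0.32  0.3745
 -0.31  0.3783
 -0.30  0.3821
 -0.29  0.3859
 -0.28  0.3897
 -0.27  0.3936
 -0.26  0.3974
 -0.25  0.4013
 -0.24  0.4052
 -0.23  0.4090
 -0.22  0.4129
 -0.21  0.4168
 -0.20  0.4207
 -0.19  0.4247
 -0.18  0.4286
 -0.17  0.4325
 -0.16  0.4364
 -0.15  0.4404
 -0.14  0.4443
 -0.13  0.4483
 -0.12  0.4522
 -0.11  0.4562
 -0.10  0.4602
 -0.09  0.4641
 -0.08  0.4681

$19.47

T = 1.25;  σ√T = 0.2795
d₁ = [ln(248/258) + (0.085 + ½·0.25²)·1.25] / (σ√T) = (-0.0395 + 0.1453) / 0.2795 = 0.3785 which rounds to 0.38
d₂ = 0.3785 − 0.2795 = 0.0989 which rounds to 0.10
e^(−rT) = e^(−0.085·1.25) = 0.8992
P = 258·0.8992·N(-0.10) − 248·N(-0.38) = 258·0.8992·0.4602 − 248·0.3520 = 106.7635 − 87.2960 = 19.4675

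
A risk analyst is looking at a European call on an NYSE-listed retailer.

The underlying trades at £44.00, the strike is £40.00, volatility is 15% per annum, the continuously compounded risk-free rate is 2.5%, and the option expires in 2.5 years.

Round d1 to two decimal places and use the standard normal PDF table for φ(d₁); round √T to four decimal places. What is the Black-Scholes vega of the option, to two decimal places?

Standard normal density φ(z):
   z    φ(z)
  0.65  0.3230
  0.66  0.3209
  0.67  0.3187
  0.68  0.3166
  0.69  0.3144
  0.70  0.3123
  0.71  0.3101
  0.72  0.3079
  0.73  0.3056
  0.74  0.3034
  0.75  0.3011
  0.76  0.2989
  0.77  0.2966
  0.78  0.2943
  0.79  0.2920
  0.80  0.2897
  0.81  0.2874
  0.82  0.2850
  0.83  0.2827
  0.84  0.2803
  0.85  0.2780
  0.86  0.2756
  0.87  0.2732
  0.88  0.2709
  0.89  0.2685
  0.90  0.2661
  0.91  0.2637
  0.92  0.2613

σ√T = 0.15·√2.5 = 0.2372
ln(S/K) + (r + σ²/2)T = ln(44/40) + (0.025 + 0.15²/2)·2.5 = 0.0953 + 0.0906 = 0.1859
d₁ = 0.1859 / 0.2372 = 0.7840 ≈ 0.78
√T = √2.5 = 1.5811
φ(d₁) = φ(0.78) = 0.2943
vega = S·φ(d₁)·√T = 44·0.2943·1.5811 = 20.4740
(The put has the same vega.)

20.47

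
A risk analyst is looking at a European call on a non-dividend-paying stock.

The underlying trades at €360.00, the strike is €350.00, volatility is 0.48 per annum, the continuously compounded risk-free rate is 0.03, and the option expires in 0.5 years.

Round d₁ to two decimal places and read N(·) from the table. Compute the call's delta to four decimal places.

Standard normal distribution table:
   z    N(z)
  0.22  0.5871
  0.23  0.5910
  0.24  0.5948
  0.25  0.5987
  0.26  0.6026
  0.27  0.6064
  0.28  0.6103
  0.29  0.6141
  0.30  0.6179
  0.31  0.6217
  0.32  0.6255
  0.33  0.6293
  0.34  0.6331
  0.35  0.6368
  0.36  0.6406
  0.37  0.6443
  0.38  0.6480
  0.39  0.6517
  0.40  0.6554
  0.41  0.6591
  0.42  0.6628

σ√T = 0.48·√0.5 = 0.3394
d₁ = [ln(360/350) + (0.03 + ½·0.48²)·0.5] / (σ√T) = (0.0282 + 0.0726) / 0.3394 = 0.2969 ≈ 0.30
N(d₁) = N(0.30) = 0.6179
Δ_call = N(d₁) = 0.6179

0.6179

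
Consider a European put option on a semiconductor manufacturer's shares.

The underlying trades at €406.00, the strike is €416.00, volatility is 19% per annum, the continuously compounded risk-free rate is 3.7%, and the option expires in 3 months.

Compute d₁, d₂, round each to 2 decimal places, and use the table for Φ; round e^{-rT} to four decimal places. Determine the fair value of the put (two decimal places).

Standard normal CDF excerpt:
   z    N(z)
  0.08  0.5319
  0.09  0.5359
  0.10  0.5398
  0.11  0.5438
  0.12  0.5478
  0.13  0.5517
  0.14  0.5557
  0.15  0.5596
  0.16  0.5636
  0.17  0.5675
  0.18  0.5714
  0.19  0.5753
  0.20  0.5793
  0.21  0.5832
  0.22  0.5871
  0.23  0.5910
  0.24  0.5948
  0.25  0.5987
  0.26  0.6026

σ√T = 0.19 × 0.5000 = 0.0950
ln(S/K) + (r + σ²/2)T = ln(406/416) + (0.037 + 0.19²/2)·0.25 = -0.0243 + 0.0138 = -0.0106
d₁ = -0.0106 / 0.0950 = -0.1113 ⇒ -0.11
d₂ = d₁ − σ√T = -0.1113 − 0.0950 = -0.2063 ⇒ -0.21
e^(−rT) = e^(−0.037·0.25) = 0.9908
N(−d₂) = N(0.21) = 0.5832;  N(−d₁) = N(0.11) = 0.5438
P = 416·0.9908·0.5832 − 406·0.5438 = 240.3792 − 220.7828 = 19.5964

€19.60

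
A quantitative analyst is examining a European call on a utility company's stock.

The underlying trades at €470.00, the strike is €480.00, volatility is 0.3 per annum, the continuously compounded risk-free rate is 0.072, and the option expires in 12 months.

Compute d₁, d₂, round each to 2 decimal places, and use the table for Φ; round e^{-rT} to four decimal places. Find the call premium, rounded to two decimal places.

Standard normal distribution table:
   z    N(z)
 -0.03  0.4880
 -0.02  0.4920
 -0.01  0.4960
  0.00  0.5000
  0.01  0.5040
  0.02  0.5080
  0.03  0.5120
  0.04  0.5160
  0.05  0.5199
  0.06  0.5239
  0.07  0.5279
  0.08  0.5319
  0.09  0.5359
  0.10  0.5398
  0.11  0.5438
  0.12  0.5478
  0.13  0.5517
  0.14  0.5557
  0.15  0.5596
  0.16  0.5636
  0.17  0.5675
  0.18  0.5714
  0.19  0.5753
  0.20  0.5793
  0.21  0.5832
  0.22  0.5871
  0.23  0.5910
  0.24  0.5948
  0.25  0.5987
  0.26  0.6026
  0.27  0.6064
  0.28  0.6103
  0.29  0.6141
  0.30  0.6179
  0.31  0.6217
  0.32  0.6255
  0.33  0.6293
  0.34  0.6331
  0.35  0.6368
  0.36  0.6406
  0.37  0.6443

T = 1;  σ√T = 0.3000
d₁ = [ln(470/480) + (0.072 + 0.3²/2)·1] / 0.3000 = [-0.0211 + 0.1170] / 0.3000 = 0.3198 ≈ 0.32
d₂ = d₁ − σ√T = 0.3198 − 0.3000 = 0.0198 ≈ 0.02
exp(−rT) = exp(−0.072·1) = 0.9305
N(d₁) = N(0.32) = 0.6255;  N(d₂) = N(0.02) = 0.5080
C = 470·0.6255 − 480·0.9305·0.5080 = 293.9850 − 226.8931 = 67.0919

€67.09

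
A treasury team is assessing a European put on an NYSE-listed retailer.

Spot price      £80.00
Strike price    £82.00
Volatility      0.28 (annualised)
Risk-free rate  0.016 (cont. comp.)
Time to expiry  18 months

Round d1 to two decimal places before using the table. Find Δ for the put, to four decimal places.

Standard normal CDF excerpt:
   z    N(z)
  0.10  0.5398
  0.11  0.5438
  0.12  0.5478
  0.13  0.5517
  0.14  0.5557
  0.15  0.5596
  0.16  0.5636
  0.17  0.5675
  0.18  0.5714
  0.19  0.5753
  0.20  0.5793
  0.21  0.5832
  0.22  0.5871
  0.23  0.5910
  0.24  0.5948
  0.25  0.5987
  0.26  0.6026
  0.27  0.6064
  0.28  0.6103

T = 1.5;  σ√T = 0.3429
d₁ = [ln(80/82) + (0.016 + 0.28²/2)·1.5] / 0.3429 = [-0.0247 + 0.0828] / 0.3429 = 0.1694 ≈ 0.17
N(d₁) = N(0.17) = 0.5675
Δ_put = N(d₁) − 1 = 0.5675 − 1 = -0.4325

-0.4325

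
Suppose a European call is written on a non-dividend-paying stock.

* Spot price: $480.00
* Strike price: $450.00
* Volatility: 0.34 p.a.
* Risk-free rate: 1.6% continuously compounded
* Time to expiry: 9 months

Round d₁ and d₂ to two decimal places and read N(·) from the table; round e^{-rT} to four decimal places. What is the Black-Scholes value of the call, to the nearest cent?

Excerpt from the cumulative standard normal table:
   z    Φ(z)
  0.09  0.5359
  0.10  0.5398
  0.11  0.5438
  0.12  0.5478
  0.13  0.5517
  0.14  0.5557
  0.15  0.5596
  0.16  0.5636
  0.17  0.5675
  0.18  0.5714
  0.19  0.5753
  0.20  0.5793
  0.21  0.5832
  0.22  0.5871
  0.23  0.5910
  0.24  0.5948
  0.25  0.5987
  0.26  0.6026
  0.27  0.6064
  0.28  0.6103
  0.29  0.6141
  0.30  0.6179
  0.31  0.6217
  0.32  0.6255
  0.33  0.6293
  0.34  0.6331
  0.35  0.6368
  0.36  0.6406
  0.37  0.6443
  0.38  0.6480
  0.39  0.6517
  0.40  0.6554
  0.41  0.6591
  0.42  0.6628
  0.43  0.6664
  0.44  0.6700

$74.57

σ√T = 0.34·√0.75 = 0.2944
ln(S/K) + (r + σ²/2)T = ln(480/450) + (0.016 + 0.34²/2)·0.75 = 0.0645 + 0.0554 = 0.1199
d₁ = 0.1199 / 0.2944 = 0.4072 → 0.41
d₂ = d₁ − σ√T = 0.4072 − 0.2944 = 0.1127 → 0.11
exp(−rT) = exp(−0.016·0.75) = 0.9881
C = 480·N(0.41) − 450·0.9881·N(0.11) = 480·0.6591 − 450·0.9881·0.5438 = 316.3680 − 241.7980 = 74.5700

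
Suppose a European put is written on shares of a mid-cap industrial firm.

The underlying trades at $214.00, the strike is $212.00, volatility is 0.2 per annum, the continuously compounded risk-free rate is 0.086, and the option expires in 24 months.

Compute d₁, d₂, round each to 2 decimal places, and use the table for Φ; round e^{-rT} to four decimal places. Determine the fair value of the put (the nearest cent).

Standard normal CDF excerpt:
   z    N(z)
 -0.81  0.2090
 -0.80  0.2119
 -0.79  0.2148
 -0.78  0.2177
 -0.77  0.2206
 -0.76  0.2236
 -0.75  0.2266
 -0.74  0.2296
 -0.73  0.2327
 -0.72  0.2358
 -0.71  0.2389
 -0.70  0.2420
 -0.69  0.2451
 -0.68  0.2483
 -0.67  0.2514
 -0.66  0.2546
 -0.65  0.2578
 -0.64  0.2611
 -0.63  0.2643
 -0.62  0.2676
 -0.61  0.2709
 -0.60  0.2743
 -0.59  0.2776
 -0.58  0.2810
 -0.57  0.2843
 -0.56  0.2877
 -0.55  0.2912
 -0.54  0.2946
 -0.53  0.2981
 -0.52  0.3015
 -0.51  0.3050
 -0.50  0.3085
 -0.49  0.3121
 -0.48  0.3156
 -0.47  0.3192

T = 2;  σ√T = 0.2828
ln(S/K) + (r + σ²/2)T = ln(214/212) + (0.086 + 0.2²/2)·2 = 0.0094 + 0.2120 = 0.2214
d₁ = 0.2214 / 0.2828 = 0.7827 ≈ 0.78
d₂ = d₁ − σ√T = 0.7827 − 0.2828 = 0.4999 ≈ 0.50
e^(−rT) = e^(−0.086·2) = 0.8420
P = 212·0.8420·N(-0.50) − 214·N(-0.78) = 212·0.8420·0.3085 − 214·0.2177 = 55.0685 − 46.5878 = 8.4807

$8.48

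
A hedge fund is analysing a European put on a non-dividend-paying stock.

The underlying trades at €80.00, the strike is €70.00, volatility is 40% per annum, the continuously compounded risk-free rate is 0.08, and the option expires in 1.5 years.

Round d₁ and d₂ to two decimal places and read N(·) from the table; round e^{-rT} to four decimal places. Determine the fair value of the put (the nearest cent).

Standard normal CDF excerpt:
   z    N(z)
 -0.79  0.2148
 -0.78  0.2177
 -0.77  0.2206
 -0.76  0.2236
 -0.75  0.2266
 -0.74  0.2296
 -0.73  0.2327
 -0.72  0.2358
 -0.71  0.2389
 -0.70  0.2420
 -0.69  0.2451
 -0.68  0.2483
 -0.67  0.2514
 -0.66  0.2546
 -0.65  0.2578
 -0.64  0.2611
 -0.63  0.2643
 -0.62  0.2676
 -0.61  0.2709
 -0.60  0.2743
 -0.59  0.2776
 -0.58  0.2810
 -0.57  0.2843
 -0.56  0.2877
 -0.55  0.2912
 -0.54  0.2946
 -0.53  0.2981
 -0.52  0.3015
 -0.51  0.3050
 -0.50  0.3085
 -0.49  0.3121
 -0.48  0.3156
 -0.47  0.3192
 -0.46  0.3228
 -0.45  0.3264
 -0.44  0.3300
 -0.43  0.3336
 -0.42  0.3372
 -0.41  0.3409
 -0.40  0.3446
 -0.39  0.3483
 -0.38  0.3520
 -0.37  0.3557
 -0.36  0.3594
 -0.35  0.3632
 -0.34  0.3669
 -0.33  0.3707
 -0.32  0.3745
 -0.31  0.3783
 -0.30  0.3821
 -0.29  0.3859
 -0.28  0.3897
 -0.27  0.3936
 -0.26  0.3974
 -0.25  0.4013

T = 1.5;  σ√T = 0.4899
d₁ = [ln(80/70) + (0.08 + 0.4²/2)·1.5] / 0.4899 = [0.1335 + 0.2400] / 0.4899 = 0.7625 ⇒ 0.76
d₂ = d₁ − σ√T = 0.7625 − 0.4899 = 0.2726 ⇒ 0.27
e^(−rT) = e^(−0.08·1.5) = 0.8869
N(−d₂) = N(-0.27) = 0.3936;  N(−d₁) = N(-0.76) = 0.2236
P = 70·0.8869·0.3936 − 80·0.2236 = 24.4359 − 17.8880 = 6.5479

€6.55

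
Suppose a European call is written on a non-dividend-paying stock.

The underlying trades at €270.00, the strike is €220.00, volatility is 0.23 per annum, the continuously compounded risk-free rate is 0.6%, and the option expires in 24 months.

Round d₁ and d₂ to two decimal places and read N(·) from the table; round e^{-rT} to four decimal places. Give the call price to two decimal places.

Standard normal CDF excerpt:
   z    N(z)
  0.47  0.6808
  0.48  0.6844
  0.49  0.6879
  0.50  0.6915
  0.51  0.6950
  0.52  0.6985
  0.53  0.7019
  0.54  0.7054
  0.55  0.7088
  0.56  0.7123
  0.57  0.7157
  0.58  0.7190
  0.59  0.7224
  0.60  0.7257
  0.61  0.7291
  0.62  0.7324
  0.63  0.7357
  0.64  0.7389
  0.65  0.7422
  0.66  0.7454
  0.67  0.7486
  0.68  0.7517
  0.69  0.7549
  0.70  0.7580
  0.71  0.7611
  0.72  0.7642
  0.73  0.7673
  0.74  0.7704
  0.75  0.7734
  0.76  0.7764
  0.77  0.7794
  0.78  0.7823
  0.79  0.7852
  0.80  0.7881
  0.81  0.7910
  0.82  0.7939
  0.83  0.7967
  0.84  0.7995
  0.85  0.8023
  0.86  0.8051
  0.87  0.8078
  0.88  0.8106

T = 2;  σ√T = 0.3253
d₁ = [ln(270/220) + (0.006 + 0.23²/2)·2] / 0.3253 = [0.2048 + 0.0649] / 0.3253 = 0.8291 which rounds to 0.83
d₂ = d₁ − σ√T = 0.8291 − 0.3253 = 0.5039 which rounds to 0.50
exp(−rT) = exp(−0.006·2) = 0.9881
N(d₁) = N(0.83) = 0.7967;  N(d₂) = N(0.50) = 0.6915
C = 270·0.7967 − 220·0.9881·0.6915 = 215.1090 − 150.3197 = 64.7893

€64.79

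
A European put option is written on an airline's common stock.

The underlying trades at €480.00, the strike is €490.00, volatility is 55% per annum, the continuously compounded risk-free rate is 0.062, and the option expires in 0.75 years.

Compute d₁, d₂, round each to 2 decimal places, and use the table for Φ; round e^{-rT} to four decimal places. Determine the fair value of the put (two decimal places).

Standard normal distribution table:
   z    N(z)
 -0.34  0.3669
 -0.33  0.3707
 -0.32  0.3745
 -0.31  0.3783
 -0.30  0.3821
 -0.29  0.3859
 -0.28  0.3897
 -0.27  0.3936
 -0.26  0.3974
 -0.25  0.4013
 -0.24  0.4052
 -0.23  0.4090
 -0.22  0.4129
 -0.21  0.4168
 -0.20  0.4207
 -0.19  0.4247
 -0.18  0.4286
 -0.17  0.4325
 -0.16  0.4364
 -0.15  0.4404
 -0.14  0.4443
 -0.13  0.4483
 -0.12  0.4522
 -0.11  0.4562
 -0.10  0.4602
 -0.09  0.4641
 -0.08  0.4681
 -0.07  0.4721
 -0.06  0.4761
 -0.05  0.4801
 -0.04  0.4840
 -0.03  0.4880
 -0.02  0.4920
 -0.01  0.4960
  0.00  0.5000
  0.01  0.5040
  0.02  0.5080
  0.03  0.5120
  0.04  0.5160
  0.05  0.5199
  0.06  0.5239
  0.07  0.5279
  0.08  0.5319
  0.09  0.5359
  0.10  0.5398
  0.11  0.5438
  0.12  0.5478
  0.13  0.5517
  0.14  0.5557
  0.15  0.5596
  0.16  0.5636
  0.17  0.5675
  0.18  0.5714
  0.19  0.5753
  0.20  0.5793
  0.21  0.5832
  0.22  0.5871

σ√T = 0.55·√0.75 = 0.4763
d₁ = [ln(480/490) + (0.062 + ½·0.55²)·0.75] / (σ√T) = (-0.0206 + 0.1599) / 0.4763 = 0.2925 ⇒ 0.29
d₂ = 0.2925 − 0.4763 = -0.1838 ⇒ -0.18
e^(−rT) = e^(−0.062·0.75) = 0.9546
P = 490·0.9546·N(0.18) − 480·N(-0.29) = 490·0.9546·0.5714 − 480·0.3859 = 267.2746 − 185.2320 = 82.0426

€82.04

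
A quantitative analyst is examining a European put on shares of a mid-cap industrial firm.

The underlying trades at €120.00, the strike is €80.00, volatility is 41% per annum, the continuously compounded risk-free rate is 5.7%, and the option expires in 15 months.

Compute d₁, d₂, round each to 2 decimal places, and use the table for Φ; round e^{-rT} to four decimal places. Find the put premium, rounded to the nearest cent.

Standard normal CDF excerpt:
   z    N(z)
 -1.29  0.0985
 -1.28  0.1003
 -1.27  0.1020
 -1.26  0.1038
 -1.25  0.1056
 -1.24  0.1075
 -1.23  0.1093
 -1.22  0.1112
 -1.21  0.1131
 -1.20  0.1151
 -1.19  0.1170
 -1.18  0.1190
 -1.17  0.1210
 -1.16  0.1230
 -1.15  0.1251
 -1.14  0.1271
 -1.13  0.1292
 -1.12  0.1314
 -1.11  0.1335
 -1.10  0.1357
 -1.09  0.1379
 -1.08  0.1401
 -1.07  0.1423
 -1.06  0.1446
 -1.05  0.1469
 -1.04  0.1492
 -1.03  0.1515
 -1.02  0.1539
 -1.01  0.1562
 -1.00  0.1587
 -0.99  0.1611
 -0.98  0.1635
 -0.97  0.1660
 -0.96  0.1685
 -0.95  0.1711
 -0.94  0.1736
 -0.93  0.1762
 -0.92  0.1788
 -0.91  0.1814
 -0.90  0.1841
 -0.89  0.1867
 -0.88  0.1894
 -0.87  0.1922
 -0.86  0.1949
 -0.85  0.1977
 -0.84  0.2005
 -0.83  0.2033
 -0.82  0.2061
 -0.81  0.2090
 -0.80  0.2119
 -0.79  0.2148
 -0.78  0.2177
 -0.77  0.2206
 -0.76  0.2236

€3.33

T = 1.25;  σ√T = 0.4584
ln(S/K) + (r + σ²/2)T = ln(120/80) + (0.057 + 0.41²/2)·1.25 = 0.4055 + 0.1763 = 0.5818
d₁ = 0.5818 / 0.4584 = 1.2692 which rounds to 1.27
d₂ = d₁ − σ√T = 1.2692 − 0.4584 = 0.8108 which rounds to 0.81
exp(−rT) = exp(−0.057·1.25) = 0.9312
N(−d₂) = N(-0.81) = 0.2090;  N(−d₁) = N(-1.27) = 0.1020
P = 80·0.9312·0.2090 − 120·0.1020 = 15.5697 − 12.2400 = 3.3297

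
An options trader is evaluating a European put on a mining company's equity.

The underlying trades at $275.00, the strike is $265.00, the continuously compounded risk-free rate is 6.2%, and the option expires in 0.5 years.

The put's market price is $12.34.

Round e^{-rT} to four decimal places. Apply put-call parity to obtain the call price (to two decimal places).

$30.42

exp(−rT) = exp(−0.062·0.5) = 0.9695
Put-call parity: C − P = S − K·e^(−rT) = 275 − 265·0.9695 = 275 − 256.9175 = 18.0825
C = P + (C − P) = 12.34 + (18.0825) = 30.4225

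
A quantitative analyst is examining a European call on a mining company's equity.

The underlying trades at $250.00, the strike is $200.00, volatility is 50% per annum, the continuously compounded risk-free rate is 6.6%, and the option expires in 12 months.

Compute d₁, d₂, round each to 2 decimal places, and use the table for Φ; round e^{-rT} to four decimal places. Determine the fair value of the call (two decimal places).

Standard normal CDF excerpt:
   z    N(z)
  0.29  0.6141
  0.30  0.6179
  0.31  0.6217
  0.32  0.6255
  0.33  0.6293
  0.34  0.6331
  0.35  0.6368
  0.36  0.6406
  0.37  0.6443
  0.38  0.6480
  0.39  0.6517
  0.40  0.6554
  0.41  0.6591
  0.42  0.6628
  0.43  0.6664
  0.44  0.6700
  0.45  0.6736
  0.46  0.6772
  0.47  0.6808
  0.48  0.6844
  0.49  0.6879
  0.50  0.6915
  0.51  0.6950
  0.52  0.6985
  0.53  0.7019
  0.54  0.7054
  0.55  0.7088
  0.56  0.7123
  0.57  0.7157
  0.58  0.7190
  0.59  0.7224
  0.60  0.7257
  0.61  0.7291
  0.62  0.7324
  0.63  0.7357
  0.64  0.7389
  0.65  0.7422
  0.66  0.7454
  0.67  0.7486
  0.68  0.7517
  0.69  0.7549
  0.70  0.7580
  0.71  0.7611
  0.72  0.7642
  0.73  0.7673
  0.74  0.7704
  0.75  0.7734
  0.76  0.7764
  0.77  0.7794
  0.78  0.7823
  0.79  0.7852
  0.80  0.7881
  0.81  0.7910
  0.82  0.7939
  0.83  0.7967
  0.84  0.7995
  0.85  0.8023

σ√T = 0.5 × 1.0000 = 0.5000
d₁ = [ln(250/200) + (0.066 + 0.5²/2)·1] / 0.5000 = [0.2231 + 0.1910] / 0.5000 = 0.8283 which rounds to 0.83
d₂ = d₁ − σ√T = 0.8283 − 0.5000 = 0.3283 which rounds to 0.33
exp(−rT) = exp(−0.066·1) = 0.9361
N(d₁) = N(0.83) = 0.7967;  N(d₂) = N(0.33) = 0.6293
C = 250·0.7967 − 200·0.9361·0.6293 = 199.1750 − 117.8175 = 81.3575

$81.36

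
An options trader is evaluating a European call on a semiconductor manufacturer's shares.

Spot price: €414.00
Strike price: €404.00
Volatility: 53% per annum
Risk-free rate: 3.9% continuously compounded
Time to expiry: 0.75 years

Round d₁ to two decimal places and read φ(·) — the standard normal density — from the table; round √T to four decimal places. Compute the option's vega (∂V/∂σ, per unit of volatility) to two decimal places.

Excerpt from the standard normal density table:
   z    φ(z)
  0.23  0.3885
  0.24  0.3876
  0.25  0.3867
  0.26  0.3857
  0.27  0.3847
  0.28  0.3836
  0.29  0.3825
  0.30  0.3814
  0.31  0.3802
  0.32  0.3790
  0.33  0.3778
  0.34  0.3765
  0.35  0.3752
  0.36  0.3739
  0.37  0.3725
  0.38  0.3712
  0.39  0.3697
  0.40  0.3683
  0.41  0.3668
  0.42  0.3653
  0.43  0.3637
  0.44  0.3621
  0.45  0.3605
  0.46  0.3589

134.52

T = 0.75;  σ√T = 0.4590
d₁ = [ln(414/404) + (0.039 + 0.53²/2)·0.75] / 0.4590 = [0.0245 + 0.1346] / 0.4590 = 0.3465 which rounds to 0.35
√T = √0.75 = 0.8660
φ(d₁) = φ(0.35) = 0.3752
vega = S·φ(d₁)·√T = 414·0.3752·0.8660 = 134.5182
(Call and put vega coincide under Black-Scholes.)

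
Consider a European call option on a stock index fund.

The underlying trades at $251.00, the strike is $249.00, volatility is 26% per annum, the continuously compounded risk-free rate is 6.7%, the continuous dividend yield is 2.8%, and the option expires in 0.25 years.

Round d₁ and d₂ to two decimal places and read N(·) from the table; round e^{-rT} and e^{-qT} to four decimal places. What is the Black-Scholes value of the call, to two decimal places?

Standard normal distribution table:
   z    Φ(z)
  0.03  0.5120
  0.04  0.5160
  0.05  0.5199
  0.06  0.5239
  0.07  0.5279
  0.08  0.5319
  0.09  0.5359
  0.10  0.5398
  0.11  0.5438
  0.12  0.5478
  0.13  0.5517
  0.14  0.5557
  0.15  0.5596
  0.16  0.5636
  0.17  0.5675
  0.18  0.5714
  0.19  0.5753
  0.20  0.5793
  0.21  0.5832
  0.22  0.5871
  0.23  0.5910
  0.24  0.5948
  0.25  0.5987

$15.12

T = 0.25;  σ√T = 0.1300
d₁ = [ln(251/249) + (0.067 − 0.028 + 0.26²/2)·0.25] / 0.1300 = [0.0080 + 0.0182] / 0.1300 = 0.2015 which rounds to 0.20
d₂ = d₁ − σ√T = 0.2015 − 0.1300 = 0.0715 which rounds to 0.07
exp(−qT) = exp(−0.028·0.25) = 0.9930;  exp(−rT) = exp(−0.067·0.25) = 0.9834
N(d₁) = N(0.20) = 0.5793;  N(d₂) = N(0.07) = 0.5279
C = 251·0.9930·0.5793 − 249·0.9834·0.5279 = 144.3865 − 129.2651 = 15.1214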